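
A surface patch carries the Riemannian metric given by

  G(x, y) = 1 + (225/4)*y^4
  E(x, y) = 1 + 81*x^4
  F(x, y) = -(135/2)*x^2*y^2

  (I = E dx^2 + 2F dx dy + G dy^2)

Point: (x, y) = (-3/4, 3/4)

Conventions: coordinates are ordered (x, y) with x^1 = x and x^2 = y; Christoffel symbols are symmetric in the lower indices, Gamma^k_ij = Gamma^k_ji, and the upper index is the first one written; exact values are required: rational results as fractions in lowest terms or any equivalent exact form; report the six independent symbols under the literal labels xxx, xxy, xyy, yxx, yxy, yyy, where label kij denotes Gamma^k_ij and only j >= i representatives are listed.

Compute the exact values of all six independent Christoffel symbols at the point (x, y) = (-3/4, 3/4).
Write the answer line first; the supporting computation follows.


Answer: Gamma_xxx = -69984/45493, Gamma_xxy = 0, Gamma_xyy = -58320/45493, Gamma_yxx = 58320/45493, Gamma_yxy = 0, Gamma_yyy = 48600/45493

E = 6817/256, F = -10935/512, G = 19249/1024 at the point
E_x = -2187/16, E_y = 0, F_x = 3645/64, F_y = -3645/64, G_x = 0, G_y = 6075/64
EG - F^2 = 45493/1024;  g^inv = (1024/45493) * [[19249/1024, 10935/512], [10935/512, 6817/256]]
first-kind symbols [ij,l] = (1/2)(d_i g_jl + d_j g_il - d_l g_ij): [xx,x] = E_x/2 = -2187/32, [xx,y] = F_x - E_y/2 = 3645/64, [xy,x] = E_y/2 = 0, [xy,y] = G_x/2 = 0, [yy,x] = F_y - G_x/2 = -3645/64, [yy,y] = G_y/2 = 6075/128
Gamma^x_ij = (G*[ij,x] - F*[ij,y])/(EG - F^2), Gamma^y_ij = (E*[ij,y] - F*[ij,x])/(EG - F^2)


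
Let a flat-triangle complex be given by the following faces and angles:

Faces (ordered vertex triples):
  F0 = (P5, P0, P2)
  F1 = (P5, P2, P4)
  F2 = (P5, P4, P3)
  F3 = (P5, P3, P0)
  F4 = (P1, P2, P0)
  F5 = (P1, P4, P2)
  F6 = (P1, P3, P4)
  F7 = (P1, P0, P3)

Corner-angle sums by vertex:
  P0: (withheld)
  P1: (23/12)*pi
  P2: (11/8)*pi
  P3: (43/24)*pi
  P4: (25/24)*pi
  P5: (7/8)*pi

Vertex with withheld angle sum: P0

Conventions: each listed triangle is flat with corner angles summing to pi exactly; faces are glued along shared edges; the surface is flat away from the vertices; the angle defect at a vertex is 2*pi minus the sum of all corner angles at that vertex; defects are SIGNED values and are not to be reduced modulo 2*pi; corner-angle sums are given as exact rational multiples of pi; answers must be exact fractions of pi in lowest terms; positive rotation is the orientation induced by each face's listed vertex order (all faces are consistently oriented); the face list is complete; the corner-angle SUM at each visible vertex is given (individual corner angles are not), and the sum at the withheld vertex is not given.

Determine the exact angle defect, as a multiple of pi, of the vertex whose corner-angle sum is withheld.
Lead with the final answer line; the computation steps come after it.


Answer: defect(P0) = pi

V = 6, E = 12, F = 8; chi = V - E + F = 2
Gauss-Bonnet: total defect = 2*pi*chi = 4*pi; visible defects sum to 3*pi


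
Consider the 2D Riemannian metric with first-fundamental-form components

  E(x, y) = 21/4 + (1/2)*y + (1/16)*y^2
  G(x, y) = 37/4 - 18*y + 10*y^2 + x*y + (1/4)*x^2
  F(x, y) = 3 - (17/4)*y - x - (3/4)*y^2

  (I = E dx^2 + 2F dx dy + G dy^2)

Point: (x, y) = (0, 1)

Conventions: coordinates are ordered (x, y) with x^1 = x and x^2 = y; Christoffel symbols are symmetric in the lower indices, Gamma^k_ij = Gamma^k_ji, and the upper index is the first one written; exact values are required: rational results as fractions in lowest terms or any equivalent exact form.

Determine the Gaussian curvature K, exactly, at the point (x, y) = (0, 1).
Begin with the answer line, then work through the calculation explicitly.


Answer: K = -31120/43681

E = 93/16, F = -2, G = 5/4, EG - F^2 = 209/64 at the point
E_x = 0, E_y = 5/8, F_x = -1, F_y = -23/4, G_x = 1, G_y = 2
E_yy = 1/8, F_xy = 0, G_xx = 1/2
Brioschi: K = (det M1 - det M2) / (EG - F^2)^2 with the standard first/second-derivative matrices M1, M2.
M1 = [[-E_yy/2 + F_xy - G_xx/2, E_x/2, F_x - E_y/2], [F_y - G_x/2, E, F], [G_y/2, F, G]] = [[-5/16, 0, -21/16], [-25/4, 93/16, -2], [1, -2, 5/4]]; det M1 = -10033/1024
M2 = [[0, E_y/2, G_x/2], [E_y/2, E, F], [G_x/2, F, G]] = [[0, 5/16, 1/2], [5/16, 93/16, -2], [1/2, -2, 5/4]]; det M2 = -2253/1024
det M1 - det M2 = -1945/256; K = -1945/256 / (209/64)^2 = -31120/43681


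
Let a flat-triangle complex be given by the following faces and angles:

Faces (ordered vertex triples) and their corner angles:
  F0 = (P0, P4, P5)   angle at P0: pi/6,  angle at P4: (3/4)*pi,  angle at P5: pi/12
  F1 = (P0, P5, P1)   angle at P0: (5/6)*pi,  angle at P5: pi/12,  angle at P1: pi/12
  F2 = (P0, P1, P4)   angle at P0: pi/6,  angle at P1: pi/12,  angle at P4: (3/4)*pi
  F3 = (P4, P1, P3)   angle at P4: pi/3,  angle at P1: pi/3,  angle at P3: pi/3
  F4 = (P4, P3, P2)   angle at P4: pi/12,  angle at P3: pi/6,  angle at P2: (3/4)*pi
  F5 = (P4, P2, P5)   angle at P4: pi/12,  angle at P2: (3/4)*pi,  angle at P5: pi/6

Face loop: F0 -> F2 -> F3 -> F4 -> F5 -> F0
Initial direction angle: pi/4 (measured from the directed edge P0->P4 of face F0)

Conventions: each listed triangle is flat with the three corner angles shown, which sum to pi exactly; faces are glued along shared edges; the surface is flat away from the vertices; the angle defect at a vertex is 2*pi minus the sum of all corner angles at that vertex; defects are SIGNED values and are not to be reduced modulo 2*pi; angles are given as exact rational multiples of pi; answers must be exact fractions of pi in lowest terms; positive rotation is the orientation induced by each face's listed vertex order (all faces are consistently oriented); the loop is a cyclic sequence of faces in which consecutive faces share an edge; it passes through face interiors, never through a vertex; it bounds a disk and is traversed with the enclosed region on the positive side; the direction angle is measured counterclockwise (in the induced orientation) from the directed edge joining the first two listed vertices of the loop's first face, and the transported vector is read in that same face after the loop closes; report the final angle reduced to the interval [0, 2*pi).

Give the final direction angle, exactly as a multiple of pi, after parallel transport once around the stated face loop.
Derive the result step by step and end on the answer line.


enclosed vertex P4: corner angles sum to 2*pi, defect = 2*pi - 2*pi = 0
holonomy = initial angle + sum of enclosed defects (mod 2*pi), positive in the induced orientation
final angle = pi/4 + 0 = pi/4 (mod 2*pi)

Answer: final direction angle = pi/4


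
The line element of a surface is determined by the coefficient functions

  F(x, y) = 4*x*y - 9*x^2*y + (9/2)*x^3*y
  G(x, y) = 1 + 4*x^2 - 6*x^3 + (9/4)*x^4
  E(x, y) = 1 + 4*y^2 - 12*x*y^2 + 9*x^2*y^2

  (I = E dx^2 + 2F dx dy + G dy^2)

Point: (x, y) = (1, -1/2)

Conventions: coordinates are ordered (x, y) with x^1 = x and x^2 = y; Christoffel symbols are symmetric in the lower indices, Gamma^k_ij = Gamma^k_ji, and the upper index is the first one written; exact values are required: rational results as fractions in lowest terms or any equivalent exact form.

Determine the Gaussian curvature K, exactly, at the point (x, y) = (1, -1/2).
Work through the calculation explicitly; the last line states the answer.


E = 5/4, F = 1/4, G = 5/4, EG - F^2 = 3/2 at the point
E_x = 3/2, E_y = -1, F_x = 1/4, F_y = -1/2, G_x = -1, G_y = 0
E_yy = 2, F_xy = -1/2, G_xx = -1
Compute both Brioschi determinants and normalise by (EG - F^2)^2.
M1 = [[-E_yy/2 + F_xy - G_xx/2, E_x/2, F_x - E_y/2], [F_y - G_x/2, E, F], [G_y/2, F, G]] = [[-1, 3/4, 3/4], [0, 5/4, 1/4], [0, 1/4, 5/4]]; det M1 = -3/2
M2 = [[0, E_y/2, G_x/2], [E_y/2, E, F], [G_x/2, F, G]] = [[0, -1/2, -1/2], [-1/2, 5/4, 1/4], [-1/2, 1/4, 5/4]]; det M2 = -1/2
det M1 - det M2 = -1; K = -1 / (3/2)^2 = -4/9

Answer: K = -4/9


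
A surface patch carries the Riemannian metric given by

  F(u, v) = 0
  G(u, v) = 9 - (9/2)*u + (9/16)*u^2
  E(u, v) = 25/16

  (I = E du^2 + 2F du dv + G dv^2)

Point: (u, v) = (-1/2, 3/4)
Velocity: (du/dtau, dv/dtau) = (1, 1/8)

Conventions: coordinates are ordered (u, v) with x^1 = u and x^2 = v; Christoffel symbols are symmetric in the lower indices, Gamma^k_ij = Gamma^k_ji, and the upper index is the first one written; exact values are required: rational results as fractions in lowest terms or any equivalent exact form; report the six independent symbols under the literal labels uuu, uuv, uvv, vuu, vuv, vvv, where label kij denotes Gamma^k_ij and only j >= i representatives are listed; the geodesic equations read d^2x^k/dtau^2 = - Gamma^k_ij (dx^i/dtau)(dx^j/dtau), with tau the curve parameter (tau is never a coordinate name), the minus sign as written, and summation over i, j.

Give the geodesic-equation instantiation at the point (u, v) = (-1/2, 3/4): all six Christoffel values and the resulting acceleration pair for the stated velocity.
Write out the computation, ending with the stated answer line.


E = 25/16, F = 0, G = 729/64 at the point
E_u = 0, E_v = 0, F_u = 0, F_v = 0, G_u = -81/16, G_v = 0
EG - F^2 = 18225/1024;  g^inv = (1024/18225) * [[729/64, 0], [0, 25/16]]
first-kind symbols [ij,l] = (1/2)(d_i g_jl + d_j g_il - d_l g_ij): [uu,u] = E_u/2 = 0, [uu,v] = F_u - E_v/2 = 0, [uv,u] = E_v/2 = 0, [uv,v] = G_u/2 = -81/32, [vv,u] = F_v - G_u/2 = 81/32, [vv,v] = G_v/2 = 0
Gamma^u_ij = (G*[ij,u] - F*[ij,v])/(EG - F^2), Gamma^v_ij = (E*[ij,v] - F*[ij,u])/(EG - F^2)
Gamma_uuu = 0, Gamma_uuv = 0, Gamma_uvv = 81/50, Gamma_vuu = 0, Gamma_vuv = -2/9, Gamma_vvv = 0
d^2u/dtau^2 = -(Gamma_uuu*(1)^2 + 2*Gamma_uuv*(1)*(1/8) + Gamma_uvv*(1/8)^2) = -81/3200
d^2v/dtau^2 = -(Gamma_vuu*(1)^2 + 2*Gamma_vuv*(1)*(1/8) + Gamma_vvv*(1/8)^2) = 1/18

Answer: Gamma_uuu = 0, Gamma_uuv = 0, Gamma_uvv = 81/50, Gamma_vuu = 0, Gamma_vuv = -2/9, Gamma_vvv = 0; accelerations (d^2u/dtau^2, d^2v/dtau^2) = (-81/3200, 1/18)


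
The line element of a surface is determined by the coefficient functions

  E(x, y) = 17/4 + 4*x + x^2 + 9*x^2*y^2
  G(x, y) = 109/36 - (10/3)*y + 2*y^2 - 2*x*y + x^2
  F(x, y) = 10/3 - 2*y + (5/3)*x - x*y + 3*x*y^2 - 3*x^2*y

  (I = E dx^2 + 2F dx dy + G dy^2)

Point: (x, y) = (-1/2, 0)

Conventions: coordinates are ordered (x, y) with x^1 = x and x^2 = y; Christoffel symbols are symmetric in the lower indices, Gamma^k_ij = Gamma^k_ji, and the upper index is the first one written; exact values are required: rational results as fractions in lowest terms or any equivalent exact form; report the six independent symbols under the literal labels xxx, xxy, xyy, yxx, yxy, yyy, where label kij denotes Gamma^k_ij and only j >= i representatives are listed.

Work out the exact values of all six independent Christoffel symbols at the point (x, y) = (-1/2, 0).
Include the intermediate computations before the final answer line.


E = 5/2, F = 5/2, G = 59/18 at the point
E_x = 3, E_y = 0, F_x = 5/3, F_y = -9/4, G_x = -1, G_y = -7/3
EG - F^2 = 35/18;  g^inv = (18/35) * [[59/18, -5/2], [-5/2, 5/2]]
first-kind symbols [ij,l] = (1/2)(d_i g_jl + d_j g_il - d_l g_ij): [xx,x] = E_x/2 = 3/2, [xx,y] = F_x - E_y/2 = 5/3, [xy,x] = E_y/2 = 0, [xy,y] = G_x/2 = -1/2, [yy,x] = F_y - G_x/2 = -7/4, [yy,y] = G_y/2 = -7/6
Gamma^x_ij = (G*[ij,x] - F*[ij,y])/(EG - F^2), Gamma^y_ij = (E*[ij,y] - F*[ij,x])/(EG - F^2)

Answer: Gamma_xxx = 27/70, Gamma_xxy = 9/14, Gamma_xyy = -29/20, Gamma_yxx = 3/14, Gamma_yxy = -9/14, Gamma_yyy = 3/4


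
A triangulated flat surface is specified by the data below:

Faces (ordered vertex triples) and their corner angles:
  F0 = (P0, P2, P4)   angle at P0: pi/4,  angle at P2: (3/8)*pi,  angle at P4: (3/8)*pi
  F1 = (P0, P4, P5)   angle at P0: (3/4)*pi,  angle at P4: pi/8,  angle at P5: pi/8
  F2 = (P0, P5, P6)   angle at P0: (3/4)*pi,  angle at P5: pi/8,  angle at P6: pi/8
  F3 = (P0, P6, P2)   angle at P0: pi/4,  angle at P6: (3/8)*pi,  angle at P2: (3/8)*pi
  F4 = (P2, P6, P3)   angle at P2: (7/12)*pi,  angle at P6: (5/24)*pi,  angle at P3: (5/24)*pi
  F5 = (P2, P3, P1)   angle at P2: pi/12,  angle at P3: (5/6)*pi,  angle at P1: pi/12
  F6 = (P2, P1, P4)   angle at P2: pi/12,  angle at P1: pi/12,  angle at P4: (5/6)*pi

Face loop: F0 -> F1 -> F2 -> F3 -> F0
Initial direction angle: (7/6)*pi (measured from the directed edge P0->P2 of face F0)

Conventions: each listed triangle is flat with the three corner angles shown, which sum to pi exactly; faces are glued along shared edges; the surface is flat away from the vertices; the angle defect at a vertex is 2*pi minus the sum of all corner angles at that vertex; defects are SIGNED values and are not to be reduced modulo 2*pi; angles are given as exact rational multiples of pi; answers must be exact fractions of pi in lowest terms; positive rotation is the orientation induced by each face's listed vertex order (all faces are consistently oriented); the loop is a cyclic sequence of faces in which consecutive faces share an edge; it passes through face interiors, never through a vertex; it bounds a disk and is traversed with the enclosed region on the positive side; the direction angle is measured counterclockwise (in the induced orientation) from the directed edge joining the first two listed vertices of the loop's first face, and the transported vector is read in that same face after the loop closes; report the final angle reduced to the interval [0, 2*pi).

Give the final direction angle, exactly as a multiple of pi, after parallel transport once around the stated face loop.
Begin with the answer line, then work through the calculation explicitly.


Answer: final direction angle = (7/6)*pi

enclosed vertex P0: corner angles sum to 2*pi, defect = 2*pi - 2*pi = 0
the final direction is the initial angle plus the enclosed defects, taken mod 2*pi in the induced orientation
final angle = (7/6)*pi + 0 = (7/6)*pi (mod 2*pi)


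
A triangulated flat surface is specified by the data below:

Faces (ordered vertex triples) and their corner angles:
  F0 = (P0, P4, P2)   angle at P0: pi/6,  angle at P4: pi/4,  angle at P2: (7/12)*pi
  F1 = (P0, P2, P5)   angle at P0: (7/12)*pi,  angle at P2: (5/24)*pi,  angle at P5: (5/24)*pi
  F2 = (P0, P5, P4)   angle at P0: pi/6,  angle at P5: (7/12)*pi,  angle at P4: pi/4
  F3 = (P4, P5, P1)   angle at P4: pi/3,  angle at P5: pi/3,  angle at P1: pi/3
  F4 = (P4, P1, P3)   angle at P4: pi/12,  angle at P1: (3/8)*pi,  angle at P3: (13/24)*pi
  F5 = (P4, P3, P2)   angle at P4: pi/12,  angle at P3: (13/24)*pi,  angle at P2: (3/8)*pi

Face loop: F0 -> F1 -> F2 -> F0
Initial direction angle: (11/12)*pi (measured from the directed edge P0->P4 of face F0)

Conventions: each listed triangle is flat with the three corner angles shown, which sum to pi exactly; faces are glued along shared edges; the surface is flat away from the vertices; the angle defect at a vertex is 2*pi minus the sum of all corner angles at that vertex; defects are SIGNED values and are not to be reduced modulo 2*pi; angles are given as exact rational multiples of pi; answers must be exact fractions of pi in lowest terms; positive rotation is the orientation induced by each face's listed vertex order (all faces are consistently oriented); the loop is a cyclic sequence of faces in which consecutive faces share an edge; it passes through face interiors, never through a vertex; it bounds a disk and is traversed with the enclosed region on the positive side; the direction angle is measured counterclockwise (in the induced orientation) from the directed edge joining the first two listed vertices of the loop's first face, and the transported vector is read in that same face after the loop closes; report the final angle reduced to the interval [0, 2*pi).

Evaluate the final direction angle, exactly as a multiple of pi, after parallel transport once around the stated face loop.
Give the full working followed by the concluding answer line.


enclosed vertex P0: corner angles sum to (11/12)*pi, defect = 2*pi - (11/12)*pi = (13/12)*pi
holonomy = initial angle + sum of enclosed defects (mod 2*pi), positive in the induced orientation
final angle = (11/12)*pi + (13/12)*pi = 0 (mod 2*pi)

Answer: final direction angle = 0


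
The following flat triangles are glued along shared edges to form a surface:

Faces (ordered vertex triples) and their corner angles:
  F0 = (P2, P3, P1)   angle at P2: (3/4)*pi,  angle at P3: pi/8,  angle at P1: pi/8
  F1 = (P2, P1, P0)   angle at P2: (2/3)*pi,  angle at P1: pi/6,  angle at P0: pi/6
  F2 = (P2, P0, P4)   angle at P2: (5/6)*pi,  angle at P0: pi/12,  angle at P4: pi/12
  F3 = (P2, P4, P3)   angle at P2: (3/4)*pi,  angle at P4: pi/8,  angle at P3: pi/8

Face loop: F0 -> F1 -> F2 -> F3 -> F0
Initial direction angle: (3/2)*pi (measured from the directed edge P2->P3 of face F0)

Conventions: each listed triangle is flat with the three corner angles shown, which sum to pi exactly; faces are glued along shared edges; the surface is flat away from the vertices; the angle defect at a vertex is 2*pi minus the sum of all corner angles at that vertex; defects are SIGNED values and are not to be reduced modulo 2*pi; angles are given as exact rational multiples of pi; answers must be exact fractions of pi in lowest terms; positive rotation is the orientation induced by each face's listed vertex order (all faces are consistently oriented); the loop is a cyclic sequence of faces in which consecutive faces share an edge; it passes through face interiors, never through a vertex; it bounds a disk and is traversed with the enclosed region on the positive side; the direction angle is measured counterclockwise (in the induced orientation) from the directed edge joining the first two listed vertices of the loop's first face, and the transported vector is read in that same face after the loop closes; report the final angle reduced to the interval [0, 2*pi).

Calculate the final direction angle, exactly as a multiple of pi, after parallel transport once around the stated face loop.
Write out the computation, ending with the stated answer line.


enclosed vertex P2: corner angles sum to 3*pi, defect = 2*pi - 3*pi = -pi
transport around the loop rotates by the sum of enclosed defects; add to the initial angle mod 2*pi
final angle = (3/2)*pi - pi = pi/2 (mod 2*pi)

Answer: final direction angle = pi/2


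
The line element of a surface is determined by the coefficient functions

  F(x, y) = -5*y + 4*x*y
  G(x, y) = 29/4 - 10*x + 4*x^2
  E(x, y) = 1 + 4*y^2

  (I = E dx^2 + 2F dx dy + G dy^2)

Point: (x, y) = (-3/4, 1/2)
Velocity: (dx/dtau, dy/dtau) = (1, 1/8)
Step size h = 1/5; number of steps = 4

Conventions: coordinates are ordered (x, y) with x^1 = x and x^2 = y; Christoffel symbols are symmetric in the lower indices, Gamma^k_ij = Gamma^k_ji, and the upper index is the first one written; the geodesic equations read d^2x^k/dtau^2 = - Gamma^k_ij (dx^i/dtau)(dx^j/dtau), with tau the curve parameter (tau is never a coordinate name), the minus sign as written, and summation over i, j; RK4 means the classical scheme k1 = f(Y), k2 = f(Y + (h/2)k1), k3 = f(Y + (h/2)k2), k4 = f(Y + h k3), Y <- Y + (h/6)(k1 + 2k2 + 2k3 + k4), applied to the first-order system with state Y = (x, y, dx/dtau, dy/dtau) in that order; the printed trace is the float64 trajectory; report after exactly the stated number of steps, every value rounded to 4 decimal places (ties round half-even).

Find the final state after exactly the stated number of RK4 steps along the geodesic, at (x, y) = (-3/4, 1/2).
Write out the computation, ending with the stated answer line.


f(Y) = (dx/dtau, dy/dtau, -Gamma^x_ij Y'^i Y'^j, -Gamma^y_ij Y'^i Y'^j) with the Gammas evaluated at the stage position; h = 0.200000; intermediate values shown to 6 dp
step 0: x = -0.7500, y = 0.5000, dx/dtau = 1.0000, dy/dtau = 0.1250
step 1:
  k1: at (x, y) = (-0.750000, 0.500000), (dx/dtau, dy/dtau) = (1.000000, 0.125000); Gamma_xxx = 0.000000, Gamma_xxy = 0.111111, Gamma_xyy = 0.000000, Gamma_yxx = 0.000000, Gamma_yxy = -0.444444, Gamma_yyy = 0.000000; k1 = (1.000000, 0.125000, -0.027778, 0.111111)
  k2: at (x, y) = (-0.650000, 0.512500), (dx/dtau, dy/dtau) = (0.997222, 0.136111); Gamma_xxx = 0.000000, Gamma_xxy = 0.124313, Gamma_xyy = 0.000000, Gamma_yxx = 0.000000, Gamma_yxy = -0.460868, Gamma_yyy = 0.000000; k2 = (0.997222, 0.136111, -0.033747, 0.125110)
  k3: at (x, y) = (-0.650278, 0.513611), (dx/dtau, dy/dtau) = (0.996625, 0.137511); Gamma_xxx = 0.000000, Gamma_xxy = 0.124516, Gamma_xyy = 0.000000, Gamma_yxx = 0.000000, Gamma_yxy = -0.460690, Gamma_yyy = 0.000000; k3 = (0.996625, 0.137511, -0.034129, 0.126272)
  k4: at (x, y) = (-0.550675, 0.527502), (dx/dtau, dy/dtau) = (0.993174, 0.150254); Gamma_xxx = 0.000000, Gamma_xxy = 0.139895, Gamma_xyy = 0.000000, Gamma_yxx = 0.000000, Gamma_yxy = -0.477545, Gamma_yyy = 0.000000; k4 = (0.993174, 0.150254, -0.041753, 0.142527)
  Y <- Y + (h/6)(k1 + 2k2 + 2k3 + k4): x = -0.5506, y = 0.5274, dx/dtau = 0.9932, dy/dtau = 0.1502
step 2:
  k1: at (x, y) = (-0.550638, 0.527417), (dx/dtau, dy/dtau) = (0.993157, 0.150213); Gamma_xxx = 0.000000, Gamma_xxy = 0.139881, Gamma_xyy = 0.000000, Gamma_yxx = 0.000000, Gamma_yxy = -0.477564, Gamma_yyy = 0.000000; k1 = (0.993157, 0.150213, -0.041736, 0.142491)
  k2: at (x, y) = (-0.451322, 0.542438), (dx/dtau, dy/dtau) = (0.988984, 0.164463); Gamma_xxx = 0.000000, Gamma_xxy = 0.157743, Gamma_xyy = 0.000000, Gamma_yxx = 0.000000, Gamma_yxy = -0.494752, Gamma_yyy = 0.000000; k2 = (0.988984, 0.164463, -0.051314, 0.160944)
  k3: at (x, y) = (-0.451739, 0.543863), (dx/dtau, dy/dtau) = (0.988026, 0.166308); Gamma_xxx = 0.000000, Gamma_xxy = 0.158021, Gamma_xyy = 0.000000, Gamma_yxx = 0.000000, Gamma_yxy = -0.494447, Gamma_yyy = 0.000000; k3 = (0.988026, 0.166308, -0.051931, 0.162491)
  k4: at (x, y) = (-0.353033, 0.560678), (dx/dtau, dy/dtau) = (0.982771, 0.182712); Gamma_xxx = 0.000000, Gamma_xxy = 0.178898, Gamma_xyy = 0.000000, Gamma_yxx = 0.000000, Gamma_yxy = -0.511485, Gamma_yyy = 0.000000; k4 = (0.982771, 0.182712, -0.064247, 0.183688)
  Y <- Y + (h/6)(k1 + 2k2 + 2k3 + k4): x = -0.3530, y = 0.5606, dx/dtau = 0.9827, dy/dtau = 0.1826
step 3:
  k1: at (x, y) = (-0.352973, 0.560565), (dx/dtau, dy/dtau) = (0.982741, 0.182648); Gamma_xxx = 0.000000, Gamma_xxy = 0.178880, Gamma_xyy = 0.000000, Gamma_yxx = 0.000000, Gamma_yxy = -0.511518, Gamma_yyy = 0.000000; k1 = (0.982741, 0.182648, -0.064216, 0.183631)
  k2: at (x, y) = (-0.254699, 0.578830), (dx/dtau, dy/dtau) = (0.976320, 0.201012); Gamma_xxx = 0.000000, Gamma_xxy = 0.203158, Gamma_xyy = 0.000000, Gamma_yxx = 0.000000, Gamma_yxy = -0.528120, Gamma_yyy = 0.000000; k2 = (0.976320, 0.201012, -0.079740, 0.207289)
  k3: at (x, y) = (-0.255341, 0.580667), (dx/dtau, dy/dtau) = (0.974767, 0.203377); Gamma_xxx = 0.000000, Gamma_xxy = 0.203512, Gamma_xyy = 0.000000, Gamma_yxx = 0.000000, Gamma_yxy = -0.527593, Gamma_yyy = 0.000000; k3 = (0.974767, 0.203377, -0.080691, 0.209186)
  k4: at (x, y) = (-0.158019, 0.601241), (dx/dtau, dy/dtau) = (0.966603, 0.224486); Gamma_xxx = 0.000000, Gamma_xxy = 0.231781, Gamma_xyy = 0.000000, Gamma_yxx = 0.000000, Gamma_yxy = -0.542797, Gamma_yyy = 0.000000; k4 = (0.966603, 0.224486, -0.100587, 0.235561)
  Y <- Y + (h/6)(k1 + 2k2 + 2k3 + k4): x = -0.1579, y = 0.6011, dx/dtau = 0.9666, dy/dtau = 0.2244
step 4:
  k1: at (x, y) = (-0.157922, 0.601096), (dx/dtau, dy/dtau) = (0.966553, 0.224386); Gamma_xxx = 0.000000, Gamma_xxy = 0.231765, Gamma_xyy = 0.000000, Gamma_yxx = 0.000000, Gamma_yxy = -0.542853, Gamma_yyy = 0.000000; k1 = (0.966553, 0.224386, -0.100531, 0.235469)
  k2: at (x, y) = (-0.061267, 0.623535), (dx/dtau, dy/dtau) = (0.956500, 0.247933); Gamma_xxx = 0.000000, Gamma_xxy = 0.264409, Gamma_xyy = 0.000000, Gamma_yxx = 0.000000, Gamma_yxy = -0.556042, Gamma_yyy = 0.000000; k2 = (0.956500, 0.247933, -0.125408, 0.263729)
  k3: at (x, y) = (-0.062272, 0.625889), (dx/dtau, dy/dtau) = (0.954012, 0.250759); Gamma_xxx = 0.000000, Gamma_xxy = 0.264781, Gamma_xyy = 0.000000, Gamma_yxx = 0.000000, Gamma_yxy = -0.555155, Gamma_yyy = 0.000000; k3 = (0.954012, 0.250759, -0.126686, 0.265616)
  k4: at (x, y) = (0.032880, 0.651248), (dx/dtau, dy/dtau) = (0.941215, 0.277510); Gamma_xxx = 0.000000, Gamma_xxy = 0.302132, Gamma_xyy = 0.000000, Gamma_yxx = 0.000000, Gamma_yxy = -0.564657, Gamma_yyy = 0.000000; k4 = (0.941215, 0.277510, -0.157832, 0.294973)
  Y <- Y + (h/6)(k1 + 2k2 + 2k3 + k4): x = 0.0330, y = 0.6511, dx/dtau = 0.9411, dy/dtau = 0.2774

Answer: x = 0.0330, y = 0.6511, dx/dtau = 0.9411, dy/dtau = 0.2774


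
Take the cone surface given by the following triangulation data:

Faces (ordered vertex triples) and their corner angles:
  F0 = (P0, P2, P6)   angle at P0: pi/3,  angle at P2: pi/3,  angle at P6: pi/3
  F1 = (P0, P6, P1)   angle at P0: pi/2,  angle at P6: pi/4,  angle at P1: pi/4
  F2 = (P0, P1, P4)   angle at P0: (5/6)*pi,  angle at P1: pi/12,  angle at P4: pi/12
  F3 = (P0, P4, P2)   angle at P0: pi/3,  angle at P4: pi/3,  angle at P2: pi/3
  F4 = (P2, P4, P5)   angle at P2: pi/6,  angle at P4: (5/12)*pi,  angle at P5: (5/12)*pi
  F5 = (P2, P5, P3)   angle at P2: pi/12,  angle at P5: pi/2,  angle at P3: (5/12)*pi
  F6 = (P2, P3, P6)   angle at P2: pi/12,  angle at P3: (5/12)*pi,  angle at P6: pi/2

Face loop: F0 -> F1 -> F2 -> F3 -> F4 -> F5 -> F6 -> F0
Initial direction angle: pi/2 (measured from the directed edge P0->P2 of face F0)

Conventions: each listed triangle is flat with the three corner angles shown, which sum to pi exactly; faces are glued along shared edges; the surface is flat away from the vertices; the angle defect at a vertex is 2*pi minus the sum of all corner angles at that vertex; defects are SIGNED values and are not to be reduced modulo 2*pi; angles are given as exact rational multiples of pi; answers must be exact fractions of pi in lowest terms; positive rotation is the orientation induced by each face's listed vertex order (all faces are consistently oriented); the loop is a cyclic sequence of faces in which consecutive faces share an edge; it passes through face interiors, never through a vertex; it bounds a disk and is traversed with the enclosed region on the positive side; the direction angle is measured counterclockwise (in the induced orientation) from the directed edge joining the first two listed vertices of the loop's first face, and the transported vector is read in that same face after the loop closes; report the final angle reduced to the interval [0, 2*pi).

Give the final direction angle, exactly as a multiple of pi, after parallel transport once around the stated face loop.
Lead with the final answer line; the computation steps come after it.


Answer: final direction angle = (3/2)*pi

enclosed vertex P0: corner angles sum to 2*pi, defect = 2*pi - 2*pi = 0
enclosed vertex P2: corner angles sum to pi, defect = 2*pi - pi = pi
holonomy = initial angle + sum of enclosed defects (mod 2*pi), positive in the induced orientation
final angle = pi/2 + pi = (3/2)*pi (mod 2*pi)


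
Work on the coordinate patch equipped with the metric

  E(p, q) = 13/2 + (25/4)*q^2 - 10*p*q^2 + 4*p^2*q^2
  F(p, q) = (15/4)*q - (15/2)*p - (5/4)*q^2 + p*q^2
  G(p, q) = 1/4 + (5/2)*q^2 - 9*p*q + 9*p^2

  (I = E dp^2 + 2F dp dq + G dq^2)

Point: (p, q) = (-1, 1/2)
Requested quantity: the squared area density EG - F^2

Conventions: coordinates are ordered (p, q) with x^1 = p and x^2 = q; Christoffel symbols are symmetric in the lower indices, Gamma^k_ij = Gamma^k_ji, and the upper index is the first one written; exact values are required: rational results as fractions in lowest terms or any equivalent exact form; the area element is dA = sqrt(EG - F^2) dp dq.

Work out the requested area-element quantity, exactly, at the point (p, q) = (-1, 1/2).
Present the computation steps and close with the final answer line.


E = 185/16, F = 141/16, G = 115/8; EG - F^2 = 22669/256

Answer: EG - F^2 = 22669/256


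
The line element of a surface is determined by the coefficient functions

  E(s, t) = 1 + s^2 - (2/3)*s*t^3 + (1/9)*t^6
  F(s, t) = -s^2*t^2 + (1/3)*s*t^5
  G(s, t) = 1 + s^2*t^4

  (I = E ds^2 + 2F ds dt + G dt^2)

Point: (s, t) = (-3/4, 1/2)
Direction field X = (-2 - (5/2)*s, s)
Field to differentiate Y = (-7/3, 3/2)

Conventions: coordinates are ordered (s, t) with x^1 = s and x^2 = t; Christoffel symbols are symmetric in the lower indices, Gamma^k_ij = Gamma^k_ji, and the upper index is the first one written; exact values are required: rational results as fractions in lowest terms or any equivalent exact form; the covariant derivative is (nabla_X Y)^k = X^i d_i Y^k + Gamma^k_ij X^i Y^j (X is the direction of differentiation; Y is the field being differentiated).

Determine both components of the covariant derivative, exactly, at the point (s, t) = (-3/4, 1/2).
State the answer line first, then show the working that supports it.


Answer: (nabla_X Y)^s = 3439/7658, (nabla_X Y)^t = -1629/15316

E = 937/576, F = -19/128, G = 265/256 at the point
E_s = -19/12, E_t = 19/48, F_s = 37/96, F_t = -41/64, G_s = -3/32, G_t = 9/32
EG - F^2 = 3829/2304;  g^inv = (2304/3829) * [[265/256, 19/128], [19/128, 937/576]]
first-kind symbols [ij,l] = (1/2)(d_i g_jl + d_j g_il - d_l g_ij): [ss,s] = E_s/2 = -19/24, [ss,t] = F_s - E_t/2 = 3/16, [st,s] = E_t/2 = 19/96, [st,t] = G_s/2 = -3/64, [tt,s] = F_t - G_s/2 = -19/32, [tt,t] = G_t/2 = 9/64
Gamma^s_ij = (G*[ij,s] - F*[ij,t])/(EG - F^2), Gamma^t_ij = (E*[ij,t] - F*[ij,s])/(EG - F^2)
Gamma_sss = -1824/3829, Gamma_sst = 456/3829, Gamma_stt = -1368/3829, Gamma_tss = 432/3829, Gamma_tst = -108/3829, Gamma_ttt = 324/3829
X = (-1/8, -3/4), Y = (-7/3, 3/2) at the point


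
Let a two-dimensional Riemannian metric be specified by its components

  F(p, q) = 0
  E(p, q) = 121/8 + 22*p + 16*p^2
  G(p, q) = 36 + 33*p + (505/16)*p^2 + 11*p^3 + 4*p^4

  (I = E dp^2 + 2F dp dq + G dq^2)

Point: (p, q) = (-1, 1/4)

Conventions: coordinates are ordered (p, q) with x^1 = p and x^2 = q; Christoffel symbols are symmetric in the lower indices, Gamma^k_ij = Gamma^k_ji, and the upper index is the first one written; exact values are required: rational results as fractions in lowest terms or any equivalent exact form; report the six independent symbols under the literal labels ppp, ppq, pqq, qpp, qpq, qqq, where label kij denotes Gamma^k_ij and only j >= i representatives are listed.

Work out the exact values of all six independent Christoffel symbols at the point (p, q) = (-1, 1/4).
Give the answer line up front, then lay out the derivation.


Answer: Gamma_ppp = -40/73, Gamma_ppq = 0, Gamma_pqq = 105/146, Gamma_qpp = 0, Gamma_qpq = -5/21, Gamma_qqq = 0

E = 73/8, F = 0, G = 441/16 at the point
E_p = -10, E_q = 0, F_p = 0, F_q = 0, G_p = -105/8, G_q = 0
EG - F^2 = 32193/128;  g^inv = (128/32193) * [[441/16, 0], [0, 73/8]]
first-kind symbols [ij,l] = (1/2)(d_i g_jl + d_j g_il - d_l g_ij): [pp,p] = E_p/2 = -5, [pp,q] = F_p - E_q/2 = 0, [pq,p] = E_q/2 = 0, [pq,q] = G_p/2 = -105/16, [qq,p] = F_q - G_p/2 = 105/16, [qq,q] = G_q/2 = 0
Gamma^p_ij = (G*[ij,p] - F*[ij,q])/(EG - F^2), Gamma^q_ij = (E*[ij,q] - F*[ij,p])/(EG - F^2)


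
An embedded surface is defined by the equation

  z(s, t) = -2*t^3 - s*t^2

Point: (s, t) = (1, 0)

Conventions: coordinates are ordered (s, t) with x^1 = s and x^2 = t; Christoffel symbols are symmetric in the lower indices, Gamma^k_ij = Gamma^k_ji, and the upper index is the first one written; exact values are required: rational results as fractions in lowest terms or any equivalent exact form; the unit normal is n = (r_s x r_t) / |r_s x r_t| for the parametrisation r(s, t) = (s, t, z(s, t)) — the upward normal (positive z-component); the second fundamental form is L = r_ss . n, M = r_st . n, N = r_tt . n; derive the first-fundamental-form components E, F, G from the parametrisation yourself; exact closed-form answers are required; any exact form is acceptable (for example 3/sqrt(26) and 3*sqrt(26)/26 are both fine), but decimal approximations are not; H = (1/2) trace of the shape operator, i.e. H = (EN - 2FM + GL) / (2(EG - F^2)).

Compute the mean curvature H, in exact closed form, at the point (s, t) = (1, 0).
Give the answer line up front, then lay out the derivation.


Answer: H = -1

z_s = 0, z_t = 0, z_ss = 0, z_st = 0, z_tt = -2
E = 1, F = 0, G = 1; answer radicand W^2 = 1
unnormalised second-form numerators: l = 0, m = 0, n = -2; L = l/sqrt(1), and similarly M = m/sqrt(W^2), N = n/sqrt(W^2)
H = (E*n - 2*F*m + G*l) / (2*(EG - F^2)*sqrt(W^2)); E*n - 2*F*m + G*l = -2, EG - F^2 = 1, so H = (-1)/sqrt(1)


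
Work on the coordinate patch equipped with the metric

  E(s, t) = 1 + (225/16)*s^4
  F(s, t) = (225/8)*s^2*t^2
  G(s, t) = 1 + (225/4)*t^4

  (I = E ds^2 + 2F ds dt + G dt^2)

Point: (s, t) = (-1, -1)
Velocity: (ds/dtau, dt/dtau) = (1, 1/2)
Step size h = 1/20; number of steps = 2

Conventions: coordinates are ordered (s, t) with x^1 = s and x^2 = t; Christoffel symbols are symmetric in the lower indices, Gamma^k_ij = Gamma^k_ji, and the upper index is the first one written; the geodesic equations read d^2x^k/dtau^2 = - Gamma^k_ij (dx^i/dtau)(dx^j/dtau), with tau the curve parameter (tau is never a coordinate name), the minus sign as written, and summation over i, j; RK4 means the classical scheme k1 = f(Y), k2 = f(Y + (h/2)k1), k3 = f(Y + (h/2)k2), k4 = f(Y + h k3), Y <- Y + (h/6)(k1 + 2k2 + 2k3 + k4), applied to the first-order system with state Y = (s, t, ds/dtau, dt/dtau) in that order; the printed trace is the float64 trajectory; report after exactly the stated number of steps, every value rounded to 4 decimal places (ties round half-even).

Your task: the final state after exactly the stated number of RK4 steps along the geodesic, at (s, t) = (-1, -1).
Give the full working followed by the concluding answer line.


f(Y) = (ds/dtau, dt/dtau, -Gamma^s_ij Y'^i Y'^j, -Gamma^t_ij Y'^i Y'^j) with the Gammas evaluated at the stage position; h = 0.050000; intermediate values shown to 6 dp
step 0: s = -1.0000, t = -1.0000, ds/dtau = 1.0000, dt/dtau = 0.5000
step 1:
  k1: at (s, t) = (-1.000000, -1.000000), (ds/dtau, dt/dtau) = (1.000000, 0.500000); Gamma_sss = -0.394391, Gamma_sst = 0.000000, Gamma_stt = -0.788782, Gamma_tss = -0.788782, Gamma_tst = 0.000000, Gamma_ttt = -1.577564; k1 = (1.000000, 0.500000, 0.591586, 1.183173)
  k2: at (s, t) = (-0.975000, -0.987500), (ds/dtau, dt/dtau) = (1.014790, 0.529579); Gamma_sss = -0.387928, Gamma_sst = 0.000000, Gamma_stt = -0.785802, Gamma_tss = -0.795876, Gamma_tst = 0.000000, Gamma_ttt = -1.612160; k2 = (1.014790, 0.529579, 0.619869, 1.271729)
  k3: at (s, t) = (-0.974630, -0.986761), (ds/dtau, dt/dtau) = (1.015497, 0.531793); Gamma_sss = -0.388523, Gamma_sst = 0.000000, Gamma_stt = -0.786717, Gamma_tss = -0.796509, Gamma_tst = 0.000000, Gamma_ttt = -1.612844; k3 = (1.015497, 0.531793, 0.623145, 1.277506)
  k4: at (s, t) = (-0.949225, -0.973410), (ds/dtau, dt/dtau) = (1.031157, 0.563875); Gamma_sss = -0.382316, Gamma_sst = 0.000000, Gamma_stt = -0.784114, Gamma_tss = -0.804092, Gamma_tst = 0.000000, Gamma_ttt = -1.649159; k4 = (1.031157, 0.563875, 0.655824, 1.379339)
  Y <- Y + (h/6)(k1 + 2k2 + 2k3 + k4): s = -0.9492, t = -0.9734, ds/dtau = 1.0311, dt/dtau = 0.5638
step 2:
  k1: at (s, t) = (-0.949236, -0.973445), (ds/dtau, dt/dtau) = (1.031112, 0.563842); Gamma_sss = -0.382282, Gamma_sst = 0.000000, Gamma_stt = -0.784064, Gamma_tss = -0.804060, Gamma_tst = 0.000000, Gamma_ttt = -1.649134; k1 = (1.031112, 0.563842, 0.655707, 1.379158)
  k2: at (s, t) = (-0.923458, -0.959349), (ds/dtau, dt/dtau) = (1.047505, 0.598320); Gamma_sss = -0.376209, Gamma_sst = 0.000000, Gamma_stt = -0.781661, Gamma_tss = -0.812041, Gamma_tst = 0.000000, Gamma_ttt = -1.687202; k2 = (1.047505, 0.598320, 0.692626, 1.495022)
  k3: at (s, t) = (-0.923048, -0.958487), (ds/dtau, dt/dtau) = (1.048428, 0.601217); Gamma_sss = -0.376919, Gamma_sst = 0.000000, Gamma_stt = -0.782780, Gamma_tss = -0.812834, Gamma_tst = 0.000000, Gamma_ttt = -1.688082; k3 = (1.048428, 0.601217, 0.697255, 1.503645)
  k4: at (s, t) = (-0.896814, -0.943384), (ds/dtau, dt/dtau) = (1.065975, 0.639024); Gamma_sss = -0.371206, Gamma_sst = 0.000000, Gamma_stt = -0.780963, Gamma_tss = -0.821517, Gamma_tst = 0.000000, Gamma_ttt = -1.728353; k4 = (1.065975, 0.639024, 0.740709, 1.639267)
  Y <- Y + (h/6)(k1 + 2k2 + 2k3 + k4): s = -0.8968, t = -0.9434, ds/dtau = 1.0659, dt/dtau = 0.6390

Answer: s = -0.8968, t = -0.9434, ds/dtau = 1.0659, dt/dtau = 0.6390


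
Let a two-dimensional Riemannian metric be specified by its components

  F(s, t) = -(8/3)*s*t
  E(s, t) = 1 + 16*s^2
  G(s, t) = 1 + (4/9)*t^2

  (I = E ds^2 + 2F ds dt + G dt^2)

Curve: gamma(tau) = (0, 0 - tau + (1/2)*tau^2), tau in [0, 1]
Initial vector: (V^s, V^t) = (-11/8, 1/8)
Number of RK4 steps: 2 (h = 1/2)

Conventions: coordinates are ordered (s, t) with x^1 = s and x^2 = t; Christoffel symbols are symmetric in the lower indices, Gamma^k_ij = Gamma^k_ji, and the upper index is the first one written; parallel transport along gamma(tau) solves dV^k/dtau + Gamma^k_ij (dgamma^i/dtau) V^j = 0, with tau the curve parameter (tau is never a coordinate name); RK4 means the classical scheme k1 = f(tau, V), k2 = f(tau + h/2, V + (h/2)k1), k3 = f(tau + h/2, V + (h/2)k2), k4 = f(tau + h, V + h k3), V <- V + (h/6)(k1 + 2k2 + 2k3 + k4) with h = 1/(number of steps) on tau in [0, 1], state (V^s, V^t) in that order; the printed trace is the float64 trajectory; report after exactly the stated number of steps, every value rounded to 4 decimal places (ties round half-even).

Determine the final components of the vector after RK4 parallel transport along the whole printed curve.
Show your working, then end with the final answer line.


gamma'(tau) = (0, -1 + tau); f(tau, V)^k = -Gamma^k_ij(gamma(tau)) gamma'^i(tau) V^j; h = 1/2; intermediate values shown to 6 dp
curve data and Christoffel symbols at the stage parameters:
  tau = 0.000000: gamma = (0.000000, 0.000000), gamma' = (0.000000, -1.000000); Gamma_sss = 0.000000, Gamma_sst = 0.000000, Gamma_stt = 0.000000, Gamma_tss = 0.000000, Gamma_tst = 0.000000, Gamma_ttt = 0.000000
  tau = 0.250000: gamma = (0.000000, -0.218750), gamma' = (0.000000, -0.750000); Gamma_sss = 0.000000, Gamma_sst = 0.000000, Gamma_stt = 0.000000, Gamma_tss = 0.571186, Gamma_tst = 0.000000, Gamma_ttt = -0.095198
  tau = 0.500000: gamma = (0.000000, -0.375000), gamma' = (0.000000, -0.500000); Gamma_sss = 0.000000, Gamma_sst = 0.000000, Gamma_stt = 0.000000, Gamma_tss = 0.941176, Gamma_tst = 0.000000, Gamma_ttt = -0.156863
  tau = 0.750000: gamma = (0.000000, -0.468750), gamma' = (0.000000, -0.250000); Gamma_sss = 0.000000, Gamma_sst = 0.000000, Gamma_stt = 0.000000, Gamma_tss = 1.138790, Gamma_tst = 0.000000, Gamma_ttt = -0.189798
  tau = 1.000000: gamma = (0.000000, -0.500000), gamma' = (0.000000, 0.000000); Gamma_sss = 0.000000, Gamma_sst = 0.000000, Gamma_stt = 0.000000, Gamma_tss = 1.200000, Gamma_tst = 0.000000, Gamma_ttt = -0.200000
step 0: V^s = -1.3750, V^t = 0.1250
step 1: k1 = (0.000000, 0.000000), k2 = (0.000000, -0.008925), k3 = (0.000000, -0.008765), k4 = (0.000000, -0.009460); V <- V + (h/6)(k1 + 2k2 + 2k3 + k4): V^s = -1.3750, V^t = 0.1213
step 2: k1 = (0.000000, -0.009511), k2 = (0.000000, -0.005641), k3 = (0.000000, -0.005687), k4 = (0.000000, 0.000000); V <- V + (h/6)(k1 + 2k2 + 2k3 + k4): V^s = -1.3750, V^t = 0.1186

Answer: V^s = -1.3750, V^t = 0.1186


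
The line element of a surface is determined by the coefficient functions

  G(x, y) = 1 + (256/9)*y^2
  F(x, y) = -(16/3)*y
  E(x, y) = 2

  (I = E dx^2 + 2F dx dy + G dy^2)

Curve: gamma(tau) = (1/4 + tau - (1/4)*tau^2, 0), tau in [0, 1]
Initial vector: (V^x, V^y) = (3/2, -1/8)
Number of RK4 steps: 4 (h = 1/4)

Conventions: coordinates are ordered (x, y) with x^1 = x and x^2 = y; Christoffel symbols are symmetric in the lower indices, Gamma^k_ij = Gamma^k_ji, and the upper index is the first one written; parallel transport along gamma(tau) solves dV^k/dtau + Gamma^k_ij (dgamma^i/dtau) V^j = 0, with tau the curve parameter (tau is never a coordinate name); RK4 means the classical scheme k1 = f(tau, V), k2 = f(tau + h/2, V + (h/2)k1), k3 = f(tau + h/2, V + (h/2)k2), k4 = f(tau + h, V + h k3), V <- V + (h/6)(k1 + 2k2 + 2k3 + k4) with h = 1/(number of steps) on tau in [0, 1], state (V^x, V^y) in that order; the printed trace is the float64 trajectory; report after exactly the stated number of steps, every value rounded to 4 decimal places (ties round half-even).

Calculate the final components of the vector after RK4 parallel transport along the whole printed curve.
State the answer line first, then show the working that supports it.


Answer: V^x = 1.5000, V^y = -0.1250

gamma'(tau) = (1 - (1/2)*tau, 0); f(tau, V)^k = -Gamma^k_ij(gamma(tau)) gamma'^i(tau) V^j; h = 1/4; intermediate values shown to 6 dp
curve data and Christoffel symbols at the stage parameters:
  tau = 0.000000: gamma = (0.250000, 0.000000), gamma' = (1.000000, 0.000000); Gamma_xxx = 0.000000, Gamma_xxy = 0.000000, Gamma_xyy = -2.666667, Gamma_yxx = 0.000000, Gamma_yxy = 0.000000, Gamma_yyy = 0.000000
  tau = 0.125000: gamma = (0.371094, 0.000000), gamma' = (0.937500, 0.000000); Gamma_xxx = 0.000000, Gamma_xxy = 0.000000, Gamma_xyy = -2.666667, Gamma_yxx = 0.000000, Gamma_yxy = 0.000000, Gamma_yyy = 0.000000
  tau = 0.250000: gamma = (0.484375, 0.000000), gamma' = (0.875000, 0.000000); Gamma_xxx = 0.000000, Gamma_xxy = 0.000000, Gamma_xyy = -2.666667, Gamma_yxx = 0.000000, Gamma_yxy = 0.000000, Gamma_yyy = 0.000000
  tau = 0.375000: gamma = (0.589844, 0.000000), gamma' = (0.812500, 0.000000); Gamma_xxx = 0.000000, Gamma_xxy = 0.000000, Gamma_xyy = -2.666667, Gamma_yxx = 0.000000, Gamma_yxy = 0.000000, Gamma_yyy = 0.000000
  tau = 0.500000: gamma = (0.687500, 0.000000), gamma' = (0.750000, 0.000000); Gamma_xxx = 0.000000, Gamma_xxy = 0.000000, Gamma_xyy = -2.666667, Gamma_yxx = 0.000000, Gamma_yxy = 0.000000, Gamma_yyy = 0.000000
  tau = 0.625000: gamma = (0.777344, 0.000000), gamma' = (0.687500, 0.000000); Gamma_xxx = 0.000000, Gamma_xxy = 0.000000, Gamma_xyy = -2.666667, Gamma_yxx = 0.000000, Gamma_yxy = 0.000000, Gamma_yyy = 0.000000
  tau = 0.750000: gamma = (0.859375, 0.000000), gamma' = (0.625000, 0.000000); Gamma_xxx = 0.000000, Gamma_xxy = 0.000000, Gamma_xyy = -2.666667, Gamma_yxx = 0.000000, Gamma_yxy = 0.000000, Gamma_yyy = 0.000000
  tau = 0.875000: gamma = (0.933594, 0.000000), gamma' = (0.562500, 0.000000); Gamma_xxx = 0.000000, Gamma_xxy = 0.000000, Gamma_xyy = -2.666667, Gamma_yxx = 0.000000, Gamma_yxy = 0.000000, Gamma_yyy = 0.000000
  tau = 1.000000: gamma = (1.000000, 0.000000), gamma' = (0.500000, 0.000000); Gamma_xxx = 0.000000, Gamma_xxy = 0.000000, Gamma_xyy = -2.666667, Gamma_yxx = 0.000000, Gamma_yxy = 0.000000, Gamma_yyy = 0.000000
step 0: V^x = 1.5000, V^y = -0.1250
step 1: k1 = (0.000000, 0.000000), k2 = (0.000000, 0.000000), k3 = (0.000000, 0.000000), k4 = (0.000000, 0.000000); V <- V + (h/6)(k1 + 2k2 + 2k3 + k4): V^x = 1.5000, V^y = -0.1250
step 2: k1 = (0.000000, 0.000000), k2 = (0.000000, 0.000000), k3 = (0.000000, 0.000000), k4 = (0.000000, 0.000000); V <- V + (h/6)(k1 + 2k2 + 2k3 + k4): V^x = 1.5000, V^y = -0.1250
step 3: k1 = (0.000000, 0.000000), k2 = (0.000000, 0.000000), k3 = (0.000000, 0.000000), k4 = (0.000000, 0.000000); V <- V + (h/6)(k1 + 2k2 + 2k3 + k4): V^x = 1.5000, V^y = -0.1250
step 4: k1 = (0.000000, 0.000000), k2 = (0.000000, 0.000000), k3 = (0.000000, 0.000000), k4 = (0.000000, 0.000000); V <- V + (h/6)(k1 + 2k2 + 2k3 + k4): V^x = 1.5000, V^y = -0.1250
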